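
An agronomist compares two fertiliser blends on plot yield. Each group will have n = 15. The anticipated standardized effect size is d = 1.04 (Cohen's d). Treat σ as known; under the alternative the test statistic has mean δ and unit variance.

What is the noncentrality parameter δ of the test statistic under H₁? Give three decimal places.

δ ≈ 2.848

δ = d·√(n/2) = 1.04 × √(15/2) = 2.8482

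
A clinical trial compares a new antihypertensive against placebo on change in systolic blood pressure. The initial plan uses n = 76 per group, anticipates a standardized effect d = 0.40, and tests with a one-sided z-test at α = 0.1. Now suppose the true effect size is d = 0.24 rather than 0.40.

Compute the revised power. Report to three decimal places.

With d = 0.24: δ = d·√(n/2) = 0.24 × √(76/2) = 1.4795. Critical value z_{0.1} = 1.282.
Revised power = Φ(δ − 1.282) = Φ(0.198) = 0.5784.

Power ≈ 0.578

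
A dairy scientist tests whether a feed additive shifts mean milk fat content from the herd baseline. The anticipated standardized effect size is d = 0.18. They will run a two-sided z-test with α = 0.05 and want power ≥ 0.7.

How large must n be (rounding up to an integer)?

For power 0.7 need Φ(δ − z_{0.025}) = 0.7, so δ = z_{0.025} + z_{0.30} = 1.960 + 0.524 = 2.484.
(For δ > 0 the lower-tail rejection region contributes negligibly to power, so the one-term inversion is standard.)
δ = d·√n ⇒ n = (δ/d)² = (2.484 / 0.18)² = 190.50.
Rounding up, n = 191.

n = 191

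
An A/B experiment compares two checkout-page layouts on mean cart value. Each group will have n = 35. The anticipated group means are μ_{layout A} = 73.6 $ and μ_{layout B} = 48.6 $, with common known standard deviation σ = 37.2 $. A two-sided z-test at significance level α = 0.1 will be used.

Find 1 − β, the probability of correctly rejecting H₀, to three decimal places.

Standardized effect: d = |μ_{layout A} − μ_{layout B}| / σ = |73.6 − 48.6| / 37.2 = 0.6720
Noncentrality parameter: δ = d·√(n/2) = 0.6720 × √(35/2) = 2.8114
Two-sided α = 0.1 → critical value z_{0.05} = 1.645.
Power = Φ(δ − 1.645) + Φ(−δ − 1.645) = Φ(1.167) + Φ(-4.456) = 0.8783 + 0.0000 = 0.8783.

Power ≈ 0.878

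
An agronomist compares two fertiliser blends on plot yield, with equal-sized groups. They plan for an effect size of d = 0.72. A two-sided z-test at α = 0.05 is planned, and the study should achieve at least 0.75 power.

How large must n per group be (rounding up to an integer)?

n = 27 per group

For power 0.75 need Φ(δ − z_{0.025}) = 0.75, so δ = z_{0.025} + z_{0.25} = 1.960 + 0.674 = 2.634.
(Ignoring the negligible lower-tail rejection probability gives the usual closed-form inversion.)
δ = d·√(n/2) ⇒ n = 2(δ/d)² = 2 × (2.634 / 0.72)² = 26.78.
Round up to the next whole unit.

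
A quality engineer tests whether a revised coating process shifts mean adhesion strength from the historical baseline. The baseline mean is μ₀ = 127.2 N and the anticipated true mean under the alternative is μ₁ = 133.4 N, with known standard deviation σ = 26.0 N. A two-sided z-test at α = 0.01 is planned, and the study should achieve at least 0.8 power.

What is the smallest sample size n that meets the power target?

Standardized effect: d = |μ₁ − μ₀| / σ = |133.4 − 127.2| / 26.0 = 0.2385
Set Φ(δ − 2.576) = 0.8; then δ − 2.576 = Φ⁻¹(0.8) = 0.842, giving δ = 3.417.
(For δ > 0 the lower-tail rejection region contributes negligibly to power, so the one-term inversion is standard.)
δ = d·√n ⇒ n = (δ/d)² = (3.417 / 0.2385)² = 205.38.
Round up to the next whole unit.

n = 206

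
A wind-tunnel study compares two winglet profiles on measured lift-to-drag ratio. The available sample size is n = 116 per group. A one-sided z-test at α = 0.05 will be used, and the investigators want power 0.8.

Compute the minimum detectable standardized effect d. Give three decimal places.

d ≈ 0.326

Need Φ(δ − 1.645) = 0.8, so δ = 1.645 + 0.842 = 2.486.
δ = d·√(n/2) ⇒ d = δ/√(n/2) = 2.486/√(116/2) = 0.3265.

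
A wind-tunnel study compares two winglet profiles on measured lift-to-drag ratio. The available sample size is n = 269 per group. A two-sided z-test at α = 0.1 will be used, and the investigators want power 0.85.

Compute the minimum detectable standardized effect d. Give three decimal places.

Need Φ(δ − 1.645) = 0.85, so δ = 1.645 + 1.036 = 2.681.
(The second rejection-region term Φ(−δ − z_{α/2}) is negligible and dropped.)
δ = d·√(n/2) ⇒ d = δ/√(n/2) = 2.681/√(269/2) = 0.2312.

d ≈ 0.231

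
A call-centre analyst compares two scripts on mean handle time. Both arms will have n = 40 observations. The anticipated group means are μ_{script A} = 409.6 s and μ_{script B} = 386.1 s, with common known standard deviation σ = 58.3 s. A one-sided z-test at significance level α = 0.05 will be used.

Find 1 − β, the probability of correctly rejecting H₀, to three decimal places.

Power ≈ 0.563

Standardized effect: d = |μ_{script A} − μ_{script B}| / σ = |409.6 − 386.1| / 58.3 = 0.4031
Noncentrality parameter: δ = d·√(n/2) = 0.4031 × √(40/2) = 1.8027
One-sided α = 0.05 → critical value z_{0.05} = 1.645.
Power = Φ(δ − 1.645) = Φ(0.158) = 0.5627.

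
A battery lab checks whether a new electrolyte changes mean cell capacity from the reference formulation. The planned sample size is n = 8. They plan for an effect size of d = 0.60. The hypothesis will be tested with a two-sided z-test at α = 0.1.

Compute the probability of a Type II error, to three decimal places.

β ≈ 0.479

Noncentrality parameter: δ = d·√n = 0.60 × √8 = 1.6971
Critical value for a two-sided test at α = 0.1: z_{α/2} = 1.645.
Power = Φ(δ − 1.645) + Φ(−δ − 1.645) = Φ(0.052) + Φ(-3.342) = 0.5208 + 0.0004 = 0.5212.
Type II error: β = 1 − power = 1 − 0.5212 = 0.4788.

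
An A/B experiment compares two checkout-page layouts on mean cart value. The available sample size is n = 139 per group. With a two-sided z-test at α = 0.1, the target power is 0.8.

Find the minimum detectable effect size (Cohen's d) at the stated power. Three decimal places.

d ≈ 0.298

Need Φ(δ − 1.645) = 0.8, so δ = 1.645 + 0.842 = 2.486.
(The second rejection-region term Φ(−δ − z_{α/2}) is negligible and dropped.)
δ = d·√(n/2) ⇒ d = δ/√(n/2) = 2.486/√(139/2) = 0.2983.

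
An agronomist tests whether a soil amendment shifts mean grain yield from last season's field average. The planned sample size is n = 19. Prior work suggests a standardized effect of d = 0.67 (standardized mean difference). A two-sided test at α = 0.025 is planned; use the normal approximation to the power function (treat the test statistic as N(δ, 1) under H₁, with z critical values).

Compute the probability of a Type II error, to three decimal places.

β ≈ 0.249

Noncentrality parameter: δ = d·√n = 0.67 × √19 = 2.9205
Two-sided α = 0.025 → critical value z_{0.0125} = 2.241.
Power = Φ(δ − 2.241) + Φ(−δ − 2.241) = Φ(0.679) + Φ(-5.162) = 0.7514 + 0.0000 = 0.7515.
Type II error: β = 1 − power = 1 − 0.7515 = 0.2485.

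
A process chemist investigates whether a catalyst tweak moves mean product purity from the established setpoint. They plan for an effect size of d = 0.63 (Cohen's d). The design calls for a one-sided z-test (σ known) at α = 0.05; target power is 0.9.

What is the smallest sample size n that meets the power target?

n = 22

For power 0.9 need Φ(δ − z_{0.05}) = 0.9, so δ = z_{0.05} + z_{0.10} = 1.645 + 1.282 = 2.926.
δ = d·√n ⇒ n = (δ/d)² = (2.926 / 0.63)² = 21.58.
Rounding up, n = 22.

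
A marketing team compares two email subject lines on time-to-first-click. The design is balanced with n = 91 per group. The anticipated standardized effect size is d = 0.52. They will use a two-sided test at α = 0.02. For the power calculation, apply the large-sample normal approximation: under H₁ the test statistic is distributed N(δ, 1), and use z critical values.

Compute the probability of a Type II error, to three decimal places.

Noncentrality parameter: δ = d·√(n/2) = 0.52 × √(91/2) = 3.5076
Two-sided α = 0.02 → critical value z_{0.01} = 2.326.
Power = Φ(δ − 2.326) + Φ(−δ − 2.326) = Φ(1.181) + Φ(-5.834) = 0.8812 + 0.0000 = 0.8812.
Type II error: β = 1 − power = 1 − 0.8812 = 0.1188.

β ≈ 0.119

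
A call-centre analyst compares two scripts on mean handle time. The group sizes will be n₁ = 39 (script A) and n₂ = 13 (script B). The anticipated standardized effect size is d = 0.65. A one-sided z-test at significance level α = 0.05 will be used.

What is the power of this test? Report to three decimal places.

Noncentrality parameter: δ = d / √(1/n₁ + 1/n₂) = 0.65 / √(1/39 + 1/13) = 2.0296
One-sided α = 0.05 → critical value z_{0.05} = 1.645.
Power = P(Z > 1.645 − δ) = Φ(0.385) = 0.6498.

Power ≈ 0.650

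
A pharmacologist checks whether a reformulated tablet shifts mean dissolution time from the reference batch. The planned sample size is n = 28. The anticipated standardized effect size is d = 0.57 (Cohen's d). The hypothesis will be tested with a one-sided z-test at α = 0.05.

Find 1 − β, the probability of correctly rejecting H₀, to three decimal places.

Noncentrality parameter: δ = d·√n = 0.57 × √28 = 3.0162
One-sided α = 0.05 → critical value z_{0.05} = 1.645.
Power = P(Z > 1.645 − δ) = Φ(1.371) = 0.9149.

Power ≈ 0.915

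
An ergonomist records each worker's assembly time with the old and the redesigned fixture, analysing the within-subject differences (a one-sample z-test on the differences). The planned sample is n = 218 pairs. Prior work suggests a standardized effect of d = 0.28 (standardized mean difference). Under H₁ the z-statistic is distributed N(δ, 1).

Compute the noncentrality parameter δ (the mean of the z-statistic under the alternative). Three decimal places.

δ ≈ 4.134

δ = d·√n = 0.28 × √218 = 4.1342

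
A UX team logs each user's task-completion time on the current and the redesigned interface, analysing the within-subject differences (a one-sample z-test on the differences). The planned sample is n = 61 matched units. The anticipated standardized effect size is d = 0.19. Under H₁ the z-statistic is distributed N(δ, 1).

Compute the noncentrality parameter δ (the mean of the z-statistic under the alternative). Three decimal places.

δ = d·√n = 0.19 × √61 = 1.4839

δ ≈ 1.484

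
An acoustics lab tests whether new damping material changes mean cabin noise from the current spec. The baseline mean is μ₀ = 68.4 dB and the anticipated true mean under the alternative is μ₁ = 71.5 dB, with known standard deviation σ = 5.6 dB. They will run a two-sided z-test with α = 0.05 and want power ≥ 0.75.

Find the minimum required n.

n = 23

Standardized effect: d = |μ₁ − μ₀| / σ = |71.5 − 68.4| / 5.6 = 0.5536
Set Φ(δ − 1.960) = 0.75; then δ − 1.960 = Φ⁻¹(0.75) = 0.674, giving δ = 2.634.
(The Φ(−δ − z_{α/2}) term is vanishingly small for δ > 0 and is dropped in the standard sample-size formula.)
δ = d·√n ⇒ n = (δ/d)² = (2.634 / 0.5536)² = 22.65.
Rounding up, n = 23.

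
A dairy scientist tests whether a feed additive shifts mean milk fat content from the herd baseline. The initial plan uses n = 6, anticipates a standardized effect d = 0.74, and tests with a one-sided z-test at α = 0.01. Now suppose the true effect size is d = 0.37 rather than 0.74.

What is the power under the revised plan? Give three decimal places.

Power ≈ 0.078

With d = 0.37: δ = d·√n = 0.37 × √6 = 0.9063. Critical value z_{0.01} = 2.326.
Revised power = Φ(δ − 2.326) = Φ(-1.420) = 0.0778.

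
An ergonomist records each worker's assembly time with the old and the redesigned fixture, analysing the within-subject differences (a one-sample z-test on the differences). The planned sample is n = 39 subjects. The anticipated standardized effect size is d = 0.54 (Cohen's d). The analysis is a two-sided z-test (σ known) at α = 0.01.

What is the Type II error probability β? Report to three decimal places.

β ≈ 0.213

Noncentrality parameter: δ = d·√n = 0.54 × √39 = 3.3723
Critical value for a two-sided test at α = 0.01: z_{α/2} = 2.576.
Power = Φ(δ − 2.576) + Φ(−δ − 2.576) = Φ(0.796) + Φ(-5.948) = 0.7871 + 0.0000 = 0.7871.
Type II error: β = 1 − power = 1 − 0.7871 = 0.2129.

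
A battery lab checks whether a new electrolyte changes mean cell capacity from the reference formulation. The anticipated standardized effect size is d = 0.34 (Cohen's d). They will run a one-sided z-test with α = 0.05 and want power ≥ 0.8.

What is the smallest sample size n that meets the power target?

For power 0.8 need Φ(δ − z_{0.05}) = 0.8, so δ = z_{0.05} + z_{0.20} = 1.645 + 0.842 = 2.486.
δ = d·√n ⇒ n = (δ/d)² = (2.486 / 0.34)² = 53.48.
Rounding up, n = 54.

n = 54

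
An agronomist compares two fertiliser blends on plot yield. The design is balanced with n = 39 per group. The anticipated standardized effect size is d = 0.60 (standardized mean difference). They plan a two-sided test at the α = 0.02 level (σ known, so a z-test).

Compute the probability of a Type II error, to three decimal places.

Noncentrality parameter: δ = d·√(n/2) = 0.60 × √(39/2) = 2.6495
Two-sided α = 0.02 → critical value z_{0.01} = 2.326.
Power = Φ(δ − 2.326) + Φ(−δ − 2.326) = Φ(0.323) + Φ(-4.976) = 0.6267 + 0.0000 = 0.6267.
Type II error: β = 1 − power = 1 − 0.6267 = 0.3733.

β ≈ 0.373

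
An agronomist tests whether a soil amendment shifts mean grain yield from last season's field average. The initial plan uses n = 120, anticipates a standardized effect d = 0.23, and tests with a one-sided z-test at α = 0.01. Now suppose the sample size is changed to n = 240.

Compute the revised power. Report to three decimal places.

With n = 240: δ = d·√n = 0.23 × √240 = 3.5631. Critical value z_{0.01} = 2.326.
Revised power = P(Z > 2.326 − δ) = Φ(1.237) = 0.8919.

Power ≈ 0.892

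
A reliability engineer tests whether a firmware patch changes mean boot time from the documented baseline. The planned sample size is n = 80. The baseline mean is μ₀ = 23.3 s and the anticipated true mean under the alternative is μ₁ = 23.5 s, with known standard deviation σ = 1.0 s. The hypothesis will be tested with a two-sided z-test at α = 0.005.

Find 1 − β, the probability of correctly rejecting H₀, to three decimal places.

Standardized effect: d = |μ₁ − μ₀| / σ = |23.5 − 23.3| / 1.0 = 0.2000
Noncentrality parameter: δ = d·√n = 0.2000 × √80 = 1.7889
Critical value for a two-sided test at α = 0.005: z_{α/2} = 2.807.
Power = Φ(δ − 2.807) + Φ(−δ − 2.807) = Φ(-1.018) + Φ(-4.596) = 0.1543 + 0.0000 = 0.1543.

Power ≈ 0.154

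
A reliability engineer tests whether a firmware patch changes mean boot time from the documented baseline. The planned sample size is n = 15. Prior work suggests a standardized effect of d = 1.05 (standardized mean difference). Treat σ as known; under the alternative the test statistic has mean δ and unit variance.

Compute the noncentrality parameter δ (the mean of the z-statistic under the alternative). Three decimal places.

δ ≈ 4.067

The noncentrality parameter scales effect size by the design's sample-size factor: δ = d·√n = 1.05 × √15 = 4.0666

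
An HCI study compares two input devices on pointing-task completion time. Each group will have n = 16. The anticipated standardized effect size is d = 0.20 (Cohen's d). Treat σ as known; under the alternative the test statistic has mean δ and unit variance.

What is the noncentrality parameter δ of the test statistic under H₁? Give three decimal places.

The noncentrality parameter scales effect size by the design's sample-size factor: δ = d·√(n/2) = 0.20 × √(16/2) = 0.5657

δ ≈ 0.566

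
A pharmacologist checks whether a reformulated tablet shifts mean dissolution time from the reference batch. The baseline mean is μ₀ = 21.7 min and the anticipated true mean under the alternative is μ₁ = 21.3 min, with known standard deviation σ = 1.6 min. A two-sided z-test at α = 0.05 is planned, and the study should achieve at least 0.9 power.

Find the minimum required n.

n = 169

Standardized effect: d = |μ₁ − μ₀| / σ = |21.3 − 21.7| / 1.6 = 0.2500
Set Φ(δ − 1.960) = 0.9; then δ − 1.960 = Φ⁻¹(0.9) = 1.282, giving δ = 3.242.
(For δ > 0 the lower-tail rejection region contributes negligibly to power, so the one-term inversion is standard.)
δ = d·√n ⇒ n = (δ/d)² = (3.242 / 0.2500)² = 168.12.
Rounding up, n = 169.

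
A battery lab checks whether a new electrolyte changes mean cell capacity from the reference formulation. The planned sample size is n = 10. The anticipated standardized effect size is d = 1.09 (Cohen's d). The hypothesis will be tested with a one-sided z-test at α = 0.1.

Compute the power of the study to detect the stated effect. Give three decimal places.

Power ≈ 0.985

Noncentrality parameter: δ = d·√n = 1.09 × √10 = 3.4469
One-sided α = 0.1 → critical value z_{0.1} = 1.282.
Power = P(Z > 1.282 − δ) = Φ(2.165) = 0.9848.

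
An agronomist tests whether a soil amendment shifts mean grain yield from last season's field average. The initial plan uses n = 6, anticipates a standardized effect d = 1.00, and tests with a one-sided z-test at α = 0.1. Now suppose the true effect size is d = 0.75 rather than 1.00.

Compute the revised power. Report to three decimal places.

With d = 0.75: δ = d·√n = 0.75 × √6 = 1.8371. Critical value z_{0.1} = 1.282.
Revised power = P(Z > 1.282 − δ) = Φ(0.556) = 0.7107.

Power ≈ 0.711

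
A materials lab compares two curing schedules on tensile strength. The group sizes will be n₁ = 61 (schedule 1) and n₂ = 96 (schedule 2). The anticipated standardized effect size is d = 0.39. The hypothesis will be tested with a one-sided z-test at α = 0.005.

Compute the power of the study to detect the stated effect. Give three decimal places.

Noncentrality parameter: δ = d / √(1/n₁ + 1/n₂) = 0.39 / √(1/61 + 1/96) = 2.3819
Critical value for a one-sided test at α = 0.005: z_α = 2.576.
Power = Φ(δ − 2.576) = Φ(-0.194) = 0.4231.

Power ≈ 0.423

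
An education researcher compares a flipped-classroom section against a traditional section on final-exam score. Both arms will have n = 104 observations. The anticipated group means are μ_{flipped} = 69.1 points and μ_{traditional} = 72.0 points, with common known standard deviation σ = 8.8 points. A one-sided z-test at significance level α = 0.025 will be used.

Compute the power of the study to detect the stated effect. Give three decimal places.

Power ≈ 0.661

Standardized effect: d = |μ_{flipped} − μ_{traditional}| / σ = |69.1 − 72.0| / 8.8 = 0.3295
Noncentrality parameter: δ = d·√(n/2) = 0.3295 × √(104/2) = 2.3764
Critical value for a one-sided test at α = 0.025: z_α = 1.960.
Power = P(Z > 1.960 − δ) = Φ(0.416) = 0.6614.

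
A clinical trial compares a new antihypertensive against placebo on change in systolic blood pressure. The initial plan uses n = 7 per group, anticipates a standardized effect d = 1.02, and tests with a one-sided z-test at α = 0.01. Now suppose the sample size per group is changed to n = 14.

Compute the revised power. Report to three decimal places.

With n = 14 per group: δ = d·√(n/2) = 1.02 × √(14/2) = 2.6987. Critical value z_{0.01} = 2.326.
Revised power = P(Z > 2.326 − δ) = Φ(0.372) = 0.6452.

Power ≈ 0.645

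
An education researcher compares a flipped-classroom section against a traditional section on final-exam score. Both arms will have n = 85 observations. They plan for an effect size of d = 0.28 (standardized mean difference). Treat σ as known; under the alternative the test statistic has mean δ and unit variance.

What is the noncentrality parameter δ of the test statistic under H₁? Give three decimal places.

δ ≈ 1.825

The noncentrality parameter scales effect size by the design's sample-size factor: δ = d·√(n/2) = 0.28 × √(85/2) = 1.8254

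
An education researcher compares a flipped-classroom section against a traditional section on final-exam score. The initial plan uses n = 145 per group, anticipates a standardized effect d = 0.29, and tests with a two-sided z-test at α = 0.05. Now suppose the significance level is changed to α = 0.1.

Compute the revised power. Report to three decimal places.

δ = d·√(n/2) = 0.29 × √(145/2) = 2.4693 (unchanged). New critical value: z_{0.05} = 1.645.
Revised power = Φ(δ − 1.645) + Φ(−δ − 1.645) = Φ(0.824) + Φ(-4.114) = 0.7951 + 0.0000 = 0.7952.

Power ≈ 0.795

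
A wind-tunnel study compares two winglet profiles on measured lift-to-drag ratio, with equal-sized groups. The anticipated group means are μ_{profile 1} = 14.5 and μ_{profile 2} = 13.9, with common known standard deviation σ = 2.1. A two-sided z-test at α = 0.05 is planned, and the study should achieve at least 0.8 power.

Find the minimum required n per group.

Standardized effect: d = |μ_{profile 1} − μ_{profile 2}| / σ = |14.5 − 13.9| / 2.1 = 0.2857
For power 0.8 need Φ(δ − z_{0.025}) = 0.8, so δ = z_{0.025} + z_{0.20} = 1.960 + 0.842 = 2.802.
(Ignoring the negligible lower-tail rejection probability gives the usual closed-form inversion.)
δ = d·√(n/2) ⇒ n = 2(δ/d)² = 2 × (2.802 / 0.2857)² = 192.30.
Round up to the next whole unit.

n = 193 per group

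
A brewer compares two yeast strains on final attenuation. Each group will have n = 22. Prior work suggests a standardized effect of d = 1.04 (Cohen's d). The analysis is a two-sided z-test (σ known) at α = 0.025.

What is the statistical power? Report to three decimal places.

Power ≈ 0.886

Noncentrality parameter: δ = d·√(n/2) = 1.04 × √(22/2) = 3.4493
Critical value for a two-sided test at α = 0.025: z_{α/2} = 2.241.
Power = Φ(δ − 2.241) + Φ(−δ − 2.241) = Φ(1.208) + Φ(-5.691) = 0.8865 + 0.0000 = 0.8865.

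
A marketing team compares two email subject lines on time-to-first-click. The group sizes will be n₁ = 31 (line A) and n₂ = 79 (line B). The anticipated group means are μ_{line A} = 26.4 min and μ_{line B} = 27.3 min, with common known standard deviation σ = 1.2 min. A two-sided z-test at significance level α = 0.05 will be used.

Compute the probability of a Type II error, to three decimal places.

Standardized effect: d = |μ_{line A} − μ_{line B}| / σ = |26.4 − 27.3| / 1.2 = 0.7500
Noncentrality parameter: δ = d / √(1/n₁ + 1/n₂) = 0.7500 / √(1/31 + 1/79) = 3.5388
Two-sided α = 0.05 → critical value z_{0.025} = 1.960.
Power = Φ(δ − 1.960) + Φ(−δ − 1.960) = Φ(1.579) + Φ(-5.499) = 0.9428 + 0.0000 = 0.9428.
Type II error: β = 1 − power = 1 − 0.9428 = 0.0572.

β ≈ 0.057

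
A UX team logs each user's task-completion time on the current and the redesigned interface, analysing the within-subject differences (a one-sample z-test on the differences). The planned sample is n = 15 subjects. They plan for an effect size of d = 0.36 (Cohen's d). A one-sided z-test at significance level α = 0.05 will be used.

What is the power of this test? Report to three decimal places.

Power ≈ 0.401

Noncentrality parameter: δ = d·√n = 0.36 × √15 = 1.3943
One-sided α = 0.05 → critical value z_{0.05} = 1.645.
Power = Φ(δ − 1.645) = Φ(-0.251) = 0.4011.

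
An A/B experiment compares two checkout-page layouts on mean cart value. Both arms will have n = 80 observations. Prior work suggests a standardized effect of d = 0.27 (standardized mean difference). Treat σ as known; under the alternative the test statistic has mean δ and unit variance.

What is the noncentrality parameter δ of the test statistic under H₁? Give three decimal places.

δ ≈ 1.708

The noncentrality parameter scales effect size by the design's sample-size factor: δ = d·√(n/2) = 0.27 × √(80/2) = 1.7076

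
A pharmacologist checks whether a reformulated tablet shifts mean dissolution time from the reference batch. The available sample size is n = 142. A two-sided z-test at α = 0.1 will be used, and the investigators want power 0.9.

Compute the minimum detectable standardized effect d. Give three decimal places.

d ≈ 0.246

Need Φ(δ − 1.645) = 0.9, so δ = 1.645 + 1.282 = 2.926.
(The second rejection-region term Φ(−δ − z_{α/2}) is negligible and dropped.)
δ = d·√n ⇒ d = δ/√n = 2.926/√142 = 0.2456.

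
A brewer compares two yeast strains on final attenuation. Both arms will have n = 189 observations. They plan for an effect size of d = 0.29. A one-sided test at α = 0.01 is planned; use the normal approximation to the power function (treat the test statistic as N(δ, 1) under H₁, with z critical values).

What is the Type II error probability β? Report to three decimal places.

β ≈ 0.311

Noncentrality parameter: δ = d·√(n/2) = 0.29 × √(189/2) = 2.8191
One-sided α = 0.01 → critical value z_{0.01} = 2.326.
Power = Φ(δ − 2.326) = Φ(0.493) = 0.6889.
Type II error: β = 1 − power = 1 − 0.6889 = 0.3111.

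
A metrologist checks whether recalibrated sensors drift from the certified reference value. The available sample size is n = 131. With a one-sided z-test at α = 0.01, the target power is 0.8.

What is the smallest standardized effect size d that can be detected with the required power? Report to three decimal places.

d ≈ 0.277

Required noncentrality: δ = z_{0.01} + z_{0.20} = 2.326 + 0.842 = 3.168.
δ = d·√n ⇒ d = δ/√n = 3.168/√131 = 0.2768.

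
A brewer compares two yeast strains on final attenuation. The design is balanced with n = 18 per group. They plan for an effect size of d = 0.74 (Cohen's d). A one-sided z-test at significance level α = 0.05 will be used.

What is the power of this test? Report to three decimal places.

Power ≈ 0.717

Noncentrality parameter: λ = d·√(n/2) = 0.74 × √(18/2) = 2.2200
One-sided α = 0.05 → critical value z_{0.05} = 1.645.
Power = P(Z > 1.645 − λ) = Φ(0.575) = 0.7174.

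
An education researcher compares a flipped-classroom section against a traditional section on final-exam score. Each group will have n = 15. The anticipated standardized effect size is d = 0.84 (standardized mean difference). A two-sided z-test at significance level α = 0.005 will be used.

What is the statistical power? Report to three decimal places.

Noncentrality parameter: δ = d·√(n/2) = 0.84 × √(15/2) = 2.3004
Critical value for a two-sided test at α = 0.005: z_{α/2} = 2.807.
Power = Φ(δ − 2.807) + Φ(−δ − 2.807) = Φ(-0.507) + Φ(-5.107) = 0.3062 + 0.0000 = 0.3062.

Power ≈ 0.306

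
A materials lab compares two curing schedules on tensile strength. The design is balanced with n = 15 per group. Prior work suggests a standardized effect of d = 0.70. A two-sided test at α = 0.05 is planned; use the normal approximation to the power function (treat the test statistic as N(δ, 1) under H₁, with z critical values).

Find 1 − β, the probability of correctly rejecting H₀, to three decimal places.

Power ≈ 0.483

Noncentrality parameter: δ = d·√(n/2) = 0.70 × √(15/2) = 1.9170
Two-sided α = 0.05 → critical value z_{0.025} = 1.960.
Power = Φ(δ − 1.960) + Φ(−δ − 1.960) = Φ(-0.043) + Φ(-3.877) = 0.4829 + 0.0001 = 0.4829.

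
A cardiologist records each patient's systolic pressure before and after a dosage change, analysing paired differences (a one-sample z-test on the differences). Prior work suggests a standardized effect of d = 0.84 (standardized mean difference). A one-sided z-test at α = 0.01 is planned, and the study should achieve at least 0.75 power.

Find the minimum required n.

n = 13

For power 0.75 need Φ(δ − z_{0.01}) = 0.75, so δ = z_{0.01} + z_{0.25} = 2.326 + 0.674 = 3.001.
δ = d·√n ⇒ n = (δ/d)² = (3.001 / 0.84)² = 12.76.
Rounding up, n = 13.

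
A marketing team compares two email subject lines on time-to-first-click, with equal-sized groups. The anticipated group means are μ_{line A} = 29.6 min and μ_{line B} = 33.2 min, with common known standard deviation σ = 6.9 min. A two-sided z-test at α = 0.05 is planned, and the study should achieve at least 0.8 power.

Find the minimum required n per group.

Standardized effect: d = |μ_{line A} − μ_{line B}| / σ = |29.6 − 33.2| / 6.9 = 0.5217
For power 0.8 need Φ(δ − z_{0.025}) = 0.8, so δ = z_{0.025} + z_{0.20} = 1.960 + 0.842 = 2.802.
(The Φ(−δ − z_{α/2}) term is vanishingly small for δ > 0 and is dropped in the standard sample-size formula.)
δ = d·√(n/2) ⇒ n = 2(δ/d)² = 2 × (2.802 / 0.5217)² = 57.67.
Rounding up, n = 58 per group.

n = 58 per group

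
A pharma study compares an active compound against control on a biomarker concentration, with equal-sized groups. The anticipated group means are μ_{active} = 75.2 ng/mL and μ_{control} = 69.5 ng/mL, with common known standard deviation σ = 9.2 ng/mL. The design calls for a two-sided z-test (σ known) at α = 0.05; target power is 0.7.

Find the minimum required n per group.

Standardized effect: d = |μ_{active} − μ_{control}| / σ = |75.2 − 69.5| / 9.2 = 0.6196
For power 0.7 need Φ(δ − z_{0.025}) = 0.7, so δ = z_{0.025} + z_{0.30} = 1.960 + 0.524 = 2.484.
(Ignoring the negligible lower-tail rejection probability gives the usual closed-form inversion.)
δ = d·√(n/2) ⇒ n = 2(δ/d)² = 2 × (2.484 / 0.6196)² = 32.16.
Rounding up, n = 33 per group.

n = 33 per group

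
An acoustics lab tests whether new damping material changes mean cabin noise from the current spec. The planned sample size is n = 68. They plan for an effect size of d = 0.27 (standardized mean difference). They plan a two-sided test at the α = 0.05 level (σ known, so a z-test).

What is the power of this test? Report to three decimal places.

Power ≈ 0.605

Noncentrality parameter: δ = d·√n = 0.27 × √68 = 2.2265
Critical value for a two-sided test at α = 0.05: z_{α/2} = 1.960.
Power = Φ(δ − 1.960) + Φ(−δ − 1.960) = Φ(0.267) + Φ(-4.186) = 0.6051 + 0.0000 = 0.6051.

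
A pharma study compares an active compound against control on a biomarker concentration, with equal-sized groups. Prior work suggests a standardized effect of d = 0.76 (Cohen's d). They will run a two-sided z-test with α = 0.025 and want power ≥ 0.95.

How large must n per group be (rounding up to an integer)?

Set Φ(δ − 2.241) = 0.95; then δ − 2.241 = Φ⁻¹(0.95) = 1.645, giving δ = 3.886.
(For δ > 0 the lower-tail rejection region contributes negligibly to power, so the one-term inversion is standard.)
δ = d·√(n/2) ⇒ n = 2(δ/d)² = 2 × (3.886 / 0.76)² = 52.30.
Rounding up, n = 53 per group.

n = 53 per group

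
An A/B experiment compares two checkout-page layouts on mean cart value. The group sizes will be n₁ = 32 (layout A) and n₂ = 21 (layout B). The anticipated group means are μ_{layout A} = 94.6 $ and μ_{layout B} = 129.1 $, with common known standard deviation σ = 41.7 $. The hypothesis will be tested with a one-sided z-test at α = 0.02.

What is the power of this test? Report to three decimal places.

Power ≈ 0.814

Standardized effect: d = |μ_{layout A} − μ_{layout B}| / σ = |94.6 − 129.1| / 41.7 = 0.8273
Noncentrality parameter: δ = d / √(1/n₁ + 1/n₂) = 0.8273 / √(1/32 + 1/21) = 2.9460
One-sided α = 0.02 → critical value z_{0.02} = 2.054.
Power = P(Z > 2.054 − δ) = Φ(0.892) = 0.8139.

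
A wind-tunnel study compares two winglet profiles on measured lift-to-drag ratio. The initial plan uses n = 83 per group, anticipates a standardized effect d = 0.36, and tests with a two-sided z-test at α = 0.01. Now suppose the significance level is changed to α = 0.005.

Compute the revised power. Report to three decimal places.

Power ≈ 0.313

δ = d·√(n/2) = 0.36 × √(83/2) = 2.3191 (unchanged). New critical value: z_{0.0025} = 2.807.
Revised power = Φ(δ − 2.807) + Φ(−δ − 2.807) = Φ(-0.488) + Φ(-5.126) = 0.3128 + 0.0000 = 0.3128.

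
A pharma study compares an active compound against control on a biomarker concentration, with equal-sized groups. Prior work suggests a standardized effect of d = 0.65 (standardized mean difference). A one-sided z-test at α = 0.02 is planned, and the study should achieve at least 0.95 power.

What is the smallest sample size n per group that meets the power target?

n = 65 per group

Set Φ(δ − 2.054) = 0.95; then δ − 2.054 = Φ⁻¹(0.95) = 1.645, giving δ = 3.699.
δ = d·√(n/2) ⇒ n = 2(δ/d)² = 2 × (3.699 / 0.65)² = 64.76.
Round up to the next whole unit.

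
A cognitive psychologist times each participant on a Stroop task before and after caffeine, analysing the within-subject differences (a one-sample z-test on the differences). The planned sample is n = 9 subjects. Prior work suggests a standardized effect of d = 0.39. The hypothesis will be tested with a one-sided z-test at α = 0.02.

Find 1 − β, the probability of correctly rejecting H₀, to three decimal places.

Noncentrality parameter: δ = d·√n = 0.39 × √9 = 1.1700
One-sided α = 0.02 → critical value z_{0.02} = 2.054.
Power = P(Z > 2.054 − δ) = Φ(-0.884) = 0.1884.

Power ≈ 0.188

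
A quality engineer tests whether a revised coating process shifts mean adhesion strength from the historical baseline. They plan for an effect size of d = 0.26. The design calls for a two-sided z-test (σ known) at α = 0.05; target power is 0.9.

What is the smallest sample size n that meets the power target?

n = 156

Set Φ(δ − 1.960) = 0.9; then δ − 1.960 = Φ⁻¹(0.9) = 1.282, giving δ = 3.242.
(Ignoring the negligible lower-tail rejection probability gives the usual closed-form inversion.)
δ = d·√n ⇒ n = (δ/d)² = (3.242 / 0.26)² = 155.44.
Round up to the next whole unit.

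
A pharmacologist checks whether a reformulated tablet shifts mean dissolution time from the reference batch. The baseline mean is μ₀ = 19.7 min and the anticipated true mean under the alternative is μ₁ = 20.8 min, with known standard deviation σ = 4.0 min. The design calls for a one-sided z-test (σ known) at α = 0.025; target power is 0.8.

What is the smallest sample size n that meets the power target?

Standardized effect: d = |μ₁ − μ₀| / σ = |20.8 − 19.7| / 4.0 = 0.2750
Set Φ(δ − 1.960) = 0.8; then δ − 1.960 = Φ⁻¹(0.8) = 0.842, giving δ = 2.802.
δ = d·√n ⇒ n = (δ/d)² = (2.802 / 0.2750)² = 103.79.
Rounding up, n = 104.

n = 104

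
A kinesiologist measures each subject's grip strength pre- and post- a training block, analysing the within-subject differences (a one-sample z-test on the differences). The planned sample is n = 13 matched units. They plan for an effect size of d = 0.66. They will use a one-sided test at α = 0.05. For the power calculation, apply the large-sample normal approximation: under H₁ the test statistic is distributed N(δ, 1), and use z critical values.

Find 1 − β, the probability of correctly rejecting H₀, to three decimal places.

Power ≈ 0.769

Noncentrality parameter: δ = d·√n = 0.66 × √13 = 2.3797
Critical value for a one-sided test at α = 0.05: z_α = 1.645.
Power = P(Z > 1.645 − δ) = Φ(0.735) = 0.7688.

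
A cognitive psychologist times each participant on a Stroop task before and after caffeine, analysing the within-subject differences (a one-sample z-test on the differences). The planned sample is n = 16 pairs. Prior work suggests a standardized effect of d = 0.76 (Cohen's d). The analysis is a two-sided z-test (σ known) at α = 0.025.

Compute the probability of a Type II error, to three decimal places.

Noncentrality parameter: δ = d·√n = 0.76 × √16 = 3.0400
Two-sided α = 0.025 → critical value z_{0.0125} = 2.241.
Power = Φ(δ − 2.241) + Φ(−δ − 2.241) = Φ(0.799) + Φ(-5.281) = 0.7877 + 0.0000 = 0.7877.
Type II error: β = 1 − power = 1 − 0.7877 = 0.2123.

β ≈ 0.212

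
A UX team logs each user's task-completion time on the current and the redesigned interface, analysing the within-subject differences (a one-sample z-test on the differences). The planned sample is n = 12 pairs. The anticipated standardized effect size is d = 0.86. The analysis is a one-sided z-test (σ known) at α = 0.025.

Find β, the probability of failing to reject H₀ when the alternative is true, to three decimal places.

β ≈ 0.154

Noncentrality parameter: δ = d·√n = 0.86 × √12 = 2.9791
Critical value for a one-sided test at α = 0.025: z_α = 1.960.
Power = P(Z > 1.960 − δ) = Φ(1.019) = 0.8459.
Type II error: β = 1 − power = 1 − 0.8459 = 0.1541.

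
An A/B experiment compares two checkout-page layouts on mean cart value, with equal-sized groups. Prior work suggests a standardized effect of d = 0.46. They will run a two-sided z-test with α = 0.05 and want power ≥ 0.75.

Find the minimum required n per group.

Set Φ(δ − 1.960) = 0.75; then δ − 1.960 = Φ⁻¹(0.75) = 0.674, giving δ = 2.634.
(Ignoring the negligible lower-tail rejection probability gives the usual closed-form inversion.)
δ = d·√(n/2) ⇒ n = 2(δ/d)² = 2 × (2.634 / 0.46)² = 65.60.
Round up to the next whole unit.

n = 66 per group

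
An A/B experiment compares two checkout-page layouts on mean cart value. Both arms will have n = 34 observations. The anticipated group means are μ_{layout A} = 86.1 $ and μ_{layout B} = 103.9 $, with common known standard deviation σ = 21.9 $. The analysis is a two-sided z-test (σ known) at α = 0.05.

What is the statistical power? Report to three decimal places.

Standardized effect: d = |μ_{layout A} − μ_{layout B}| / σ = |86.1 − 103.9| / 21.9 = 0.8128
Noncentrality parameter: δ = d·√(n/2) = 0.8128 × √(34/2) = 3.3512
Two-sided α = 0.05 → critical value z_{0.025} = 1.960.
Power = Φ(δ − 1.960) + Φ(−δ − 1.960) = Φ(1.391) + Φ(-5.311) = 0.9179 + 0.0000 = 0.9179.

Power ≈ 0.918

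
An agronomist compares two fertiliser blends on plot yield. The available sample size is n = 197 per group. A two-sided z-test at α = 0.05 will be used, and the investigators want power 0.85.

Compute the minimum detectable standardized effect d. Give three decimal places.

d ≈ 0.302

Required noncentrality: δ = z_{0.025} + z_{0.15} = 1.960 + 1.036 = 2.996.
(Lower-tail contribution to power is negligible for δ > 0.)
δ = d·√(n/2) ⇒ d = δ/√(n/2) = 2.996/√(197/2) = 0.3019.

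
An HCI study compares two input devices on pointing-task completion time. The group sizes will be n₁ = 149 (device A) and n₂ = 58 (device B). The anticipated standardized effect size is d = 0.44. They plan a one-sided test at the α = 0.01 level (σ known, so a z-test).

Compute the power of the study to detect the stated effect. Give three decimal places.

Power ≈ 0.697

Noncentrality parameter: λ = d / √(1/n₁ + 1/n₂) = 0.44 / √(1/149 + 1/58) = 2.8430
One-sided α = 0.01 → critical value z_{0.01} = 2.326.
Power = P(Z > 2.326 − λ) = Φ(0.517) = 0.6973.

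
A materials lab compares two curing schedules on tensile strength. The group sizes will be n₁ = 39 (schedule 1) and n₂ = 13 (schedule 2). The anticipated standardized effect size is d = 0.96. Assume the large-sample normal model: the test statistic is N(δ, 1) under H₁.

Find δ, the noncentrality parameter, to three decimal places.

The noncentrality parameter scales effect size by the design's sample-size factor: δ = d / √(1/n₁ + 1/n₂) = 0.96 / √(1/39 + 1/13) = 2.9976

δ ≈ 2.998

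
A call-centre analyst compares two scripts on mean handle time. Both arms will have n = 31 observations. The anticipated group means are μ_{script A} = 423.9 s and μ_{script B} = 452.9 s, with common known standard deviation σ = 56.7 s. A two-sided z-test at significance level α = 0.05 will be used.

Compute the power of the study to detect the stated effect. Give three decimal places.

Standardized effect: d = |μ_{script A} − μ_{script B}| / σ = |423.9 − 452.9| / 56.7 = 0.5115
Noncentrality parameter: δ = d·√(n/2) = 0.5115 × √(31/2) = 2.0136
Two-sided α = 0.05 → critical value z_{0.025} = 1.960.
Power = Φ(δ − 1.960) + Φ(−δ − 1.960) = Φ(0.054) + Φ(-3.974) = 0.5214 + 0.0000 = 0.5214.

Power ≈ 0.521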